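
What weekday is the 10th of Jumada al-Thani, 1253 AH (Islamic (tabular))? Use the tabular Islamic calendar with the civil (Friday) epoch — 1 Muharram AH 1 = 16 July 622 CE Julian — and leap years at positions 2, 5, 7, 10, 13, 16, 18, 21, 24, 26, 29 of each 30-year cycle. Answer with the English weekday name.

In the Gregorian calendar this is 11 September 1837 (JDN 2392264).
JDN 2392264 mod 7 = 0, and JDN 0 was a Monday, so this is a Monday.

Monday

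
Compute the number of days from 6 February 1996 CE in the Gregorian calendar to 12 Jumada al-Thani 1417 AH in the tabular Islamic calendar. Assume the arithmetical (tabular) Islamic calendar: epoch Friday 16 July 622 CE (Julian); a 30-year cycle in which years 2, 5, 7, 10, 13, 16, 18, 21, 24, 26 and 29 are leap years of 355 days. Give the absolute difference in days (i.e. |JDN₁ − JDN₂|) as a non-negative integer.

JDN of the first date = 2450120.
JDN of the second date = 2450382.
|2450382 − 2450120| = 262.

262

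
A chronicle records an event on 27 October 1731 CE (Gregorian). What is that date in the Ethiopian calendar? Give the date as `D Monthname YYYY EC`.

18 Tikimt 1724 EC

Both dates share Julian Day Number 2353594; in the Ethiopian calendar that is 18 Tikimt 1724 EC.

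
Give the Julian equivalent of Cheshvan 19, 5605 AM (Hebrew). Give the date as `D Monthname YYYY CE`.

The source date corresponds to 1 November 1844 in the Gregorian calendar (JDN 2394872).
That day falls on 20 October 1844 CE in the Julian calendar.

20 October 1844 CE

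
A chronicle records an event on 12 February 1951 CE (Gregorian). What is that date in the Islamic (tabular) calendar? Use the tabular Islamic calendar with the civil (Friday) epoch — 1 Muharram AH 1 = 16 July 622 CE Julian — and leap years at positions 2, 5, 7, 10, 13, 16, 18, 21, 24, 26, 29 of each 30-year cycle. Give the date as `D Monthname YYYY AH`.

Julian Day Number of the source date = 2433690.
Converting JDN 2433690 to the tabular Islamic calendar gives 5 Jumada al-Awwal 1370 AH.

5 Jumada al-Awwal 1370 AH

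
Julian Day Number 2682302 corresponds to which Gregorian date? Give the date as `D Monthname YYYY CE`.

Counting from JDN 2299161 = 15 Oct 1582 gives an offset of 383141 days.

17 October 2631 CE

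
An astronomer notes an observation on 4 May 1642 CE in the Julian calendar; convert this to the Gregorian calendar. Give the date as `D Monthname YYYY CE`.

14 May 1642 CE

At this point the Julian calendar is 10 days behind the Gregorian.
4 May 1642 Julian + 10 days → 14 May 1642 Gregorian.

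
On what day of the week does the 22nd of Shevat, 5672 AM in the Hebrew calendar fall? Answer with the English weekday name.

Equivalently 10 February 1912 Gregorian, JDN 2419443.
Since JDN mod 7 = 5 (0 = Monday), the day is Saturday.

Saturday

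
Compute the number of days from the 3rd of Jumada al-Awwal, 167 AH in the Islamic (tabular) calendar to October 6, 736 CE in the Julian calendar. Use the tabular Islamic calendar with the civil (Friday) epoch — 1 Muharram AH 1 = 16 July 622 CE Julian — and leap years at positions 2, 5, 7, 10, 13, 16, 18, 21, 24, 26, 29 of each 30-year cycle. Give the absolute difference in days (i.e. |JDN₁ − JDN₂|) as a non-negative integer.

17224

JDN of the first date = 2007385.
JDN of the second date = 1990161.
|1990161 − 2007385| = 17224.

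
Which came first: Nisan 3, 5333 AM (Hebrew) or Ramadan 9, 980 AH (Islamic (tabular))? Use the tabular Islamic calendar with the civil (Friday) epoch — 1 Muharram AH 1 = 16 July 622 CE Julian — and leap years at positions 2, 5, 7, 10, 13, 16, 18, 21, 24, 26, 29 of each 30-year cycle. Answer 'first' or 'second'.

second

The two dates have Julian Day Numbers 2295662 and 2295609 respectively.
Since 2295609 < 2295662, the second date comes first.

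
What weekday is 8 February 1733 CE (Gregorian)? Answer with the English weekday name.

Sunday

2354064 ≡ 6 (mod 7); counting from Monday = 0 gives Sunday.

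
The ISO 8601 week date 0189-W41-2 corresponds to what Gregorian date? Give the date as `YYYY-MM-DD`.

0189-10-06

ISO week 1 of 189 is the week containing the first Thursday of 189.
Week 41, day 2 (Tuesday) lands on 0189-10-06.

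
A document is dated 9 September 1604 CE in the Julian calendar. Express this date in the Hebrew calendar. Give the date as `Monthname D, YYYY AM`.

The source date corresponds to 19 September 1604 in the Gregorian calendar (JDN 2307171).
That day falls on 24 Elul 5364 AM in the Hebrew calendar.

Elul 24, 5364 AM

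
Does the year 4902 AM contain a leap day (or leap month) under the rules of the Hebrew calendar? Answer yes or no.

yes

Hebrew year 4902 is year 19 of its 19-year Metonic cycle; leap years are at positions 3, 6, 8, 11, 14, 17, 19, so it is a leap year (13 months).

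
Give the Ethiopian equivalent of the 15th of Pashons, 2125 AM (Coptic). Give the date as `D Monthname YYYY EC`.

Julian Day Number of the source date = 2601075.
Converting JDN 2601075 to the Ethiopian calendar gives 15 Ginbot 2401 EC.

15 Ginbot 2401 EC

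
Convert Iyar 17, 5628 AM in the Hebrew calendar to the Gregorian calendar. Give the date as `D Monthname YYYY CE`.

Both dates share Julian Day Number 2403462; in the Gregorian calendar that is 9 May 1868 CE.

9 May 1868 CE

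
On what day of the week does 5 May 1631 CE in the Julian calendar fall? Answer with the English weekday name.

Equivalently 15 May 1631 Gregorian, JDN 2316905.
JDN 2316905 mod 7 = 3, and JDN 0 was a Monday, so this is a Thursday.

Thursday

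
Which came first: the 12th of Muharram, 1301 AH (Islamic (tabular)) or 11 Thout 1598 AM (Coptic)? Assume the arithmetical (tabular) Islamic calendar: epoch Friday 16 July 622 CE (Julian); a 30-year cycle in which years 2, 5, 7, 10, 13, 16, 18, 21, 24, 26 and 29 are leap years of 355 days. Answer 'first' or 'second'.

second

First date → JDN 2409128; second date → JDN 2408344.
JDN 2408344 < JDN 2409128, so the second date is earlier.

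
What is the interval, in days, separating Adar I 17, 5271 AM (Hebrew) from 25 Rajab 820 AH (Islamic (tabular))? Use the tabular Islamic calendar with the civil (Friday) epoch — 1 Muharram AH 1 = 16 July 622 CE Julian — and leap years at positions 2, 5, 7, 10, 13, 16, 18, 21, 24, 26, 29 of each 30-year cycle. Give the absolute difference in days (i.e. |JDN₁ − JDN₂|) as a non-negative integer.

JDN of the first date = 2272996.
JDN of the second date = 2238867.
|2238867 − 2272996| = 34129.

34129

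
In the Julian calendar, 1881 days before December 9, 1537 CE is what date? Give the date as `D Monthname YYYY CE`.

The starting date is JDN 2282790; 2282790 − 1881 = 2280909.
JDN 2280909 corresponds to 15 October 1532 CE.

15 October 1532 CE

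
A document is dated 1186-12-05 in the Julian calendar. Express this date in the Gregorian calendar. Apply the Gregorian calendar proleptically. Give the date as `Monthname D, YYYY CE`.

At this point the Julian calendar is 7 days behind the Gregorian.
5 December 1186 Julian + 7 days → 12 December 1186 Gregorian.

December 12, 1186 CE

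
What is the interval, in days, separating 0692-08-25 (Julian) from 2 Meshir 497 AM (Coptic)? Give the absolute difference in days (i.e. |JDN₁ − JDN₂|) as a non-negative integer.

First date → JDN 1974048; second date → JDN 2006345.
The interval is |1974048 − 2006345| = 32297 days.

32297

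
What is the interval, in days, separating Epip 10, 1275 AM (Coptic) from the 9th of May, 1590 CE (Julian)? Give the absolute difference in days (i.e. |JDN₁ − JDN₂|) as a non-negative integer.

First date → JDN 2290667; second date → JDN 2301934.
The interval is |2290667 − 2301934| = 11267 days.

11267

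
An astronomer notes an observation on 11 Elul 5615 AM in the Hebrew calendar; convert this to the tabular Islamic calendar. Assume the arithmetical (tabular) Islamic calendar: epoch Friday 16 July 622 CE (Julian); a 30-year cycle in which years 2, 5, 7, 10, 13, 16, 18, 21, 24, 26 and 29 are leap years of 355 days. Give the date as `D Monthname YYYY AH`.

The source date corresponds to 25 August 1855 in the Gregorian calendar (JDN 2398821).
That day falls on 11 Dhu al-Hijjah 1271 AH in the tabular Islamic calendar.

11 Dhu al-Hijjah 1271 AH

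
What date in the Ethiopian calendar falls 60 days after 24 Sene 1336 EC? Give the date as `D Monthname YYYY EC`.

JDN of 24 Sene 1336 EC = 2212123.
2212123 + 60 = 2212183.
JDN 2212183 in the Ethiopian calendar is 24 Nehase 1336 EC.

24 Nehase 1336 EC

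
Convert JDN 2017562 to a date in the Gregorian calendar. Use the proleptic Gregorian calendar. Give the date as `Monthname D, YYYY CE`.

Counting from JDN 2299161 = 15 Oct 1582 gives an offset of -281599 days.

October 18, 811 CE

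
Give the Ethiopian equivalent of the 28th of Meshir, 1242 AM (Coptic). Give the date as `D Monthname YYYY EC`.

28 Yekatit 1518 EC

Both dates share Julian Day Number 2278482; in the Ethiopian calendar that is 28 Yekatit 1518 EC.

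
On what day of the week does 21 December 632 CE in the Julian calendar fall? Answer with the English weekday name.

Monday

This is JDN 1952251 (24 December 632 Gregorian).
JDN 1952251 mod 7 = 0, and JDN 0 was a Monday, so this is a Monday.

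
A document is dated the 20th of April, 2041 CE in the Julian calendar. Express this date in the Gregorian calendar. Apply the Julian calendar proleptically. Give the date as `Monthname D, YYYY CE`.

For dates in this range the Gregorian date is 13 days ahead of the Julian.
20 April 2041 Julian + 13 days → 3 May 2041 Gregorian.

May 3, 2041 CE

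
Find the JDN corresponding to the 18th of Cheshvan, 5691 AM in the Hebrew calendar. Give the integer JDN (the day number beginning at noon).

In the Gregorian calendar the same day is 9 November 1930.
JDN 2451545 is 1 January 2000 CE (Gregorian); the target day is −25255 days from there, so JDN = 2426290.

2426290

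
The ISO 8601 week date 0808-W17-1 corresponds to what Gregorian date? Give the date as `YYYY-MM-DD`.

ISO week 1 of 808 is the week containing the first Thursday of 808.
Week 17, day 1 (Monday) lands on 0808-04-21.

0808-04-21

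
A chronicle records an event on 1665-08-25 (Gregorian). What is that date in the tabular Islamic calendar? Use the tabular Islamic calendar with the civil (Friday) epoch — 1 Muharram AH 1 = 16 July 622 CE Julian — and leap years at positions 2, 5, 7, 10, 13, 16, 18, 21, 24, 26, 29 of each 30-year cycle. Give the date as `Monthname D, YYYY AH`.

Safar 13, 1076 AH

Julian Day Number of the source date = 2329426.
Converting JDN 2329426 to the tabular Islamic calendar gives 13 Safar 1076 AH.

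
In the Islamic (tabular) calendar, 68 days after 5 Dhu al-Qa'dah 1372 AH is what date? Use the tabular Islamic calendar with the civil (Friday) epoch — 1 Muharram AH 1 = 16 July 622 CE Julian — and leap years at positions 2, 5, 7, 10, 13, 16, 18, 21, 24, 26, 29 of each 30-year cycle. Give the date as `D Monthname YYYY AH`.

14 Muharram 1373 AH

JDN of 5 Dhu al-Qa'dah 1372 AH = 2434576.
2434576 + 68 = 2434644.
JDN 2434644 in the tabular Islamic calendar is 14 Muharram 1373 AH.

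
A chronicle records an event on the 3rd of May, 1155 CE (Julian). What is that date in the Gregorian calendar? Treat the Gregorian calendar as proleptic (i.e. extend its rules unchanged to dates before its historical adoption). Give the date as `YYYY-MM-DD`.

1155-05-10

At this point the Julian calendar is 7 days behind the Gregorian.
3 May 1155 Julian + 7 days → 10 May 1155 Gregorian.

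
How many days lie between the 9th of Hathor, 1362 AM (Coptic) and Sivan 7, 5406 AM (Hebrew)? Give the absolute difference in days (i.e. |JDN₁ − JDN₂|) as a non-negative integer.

187

JDN of the first date = 2322203.
JDN of the second date = 2322390.
|2322390 − 2322203| = 187.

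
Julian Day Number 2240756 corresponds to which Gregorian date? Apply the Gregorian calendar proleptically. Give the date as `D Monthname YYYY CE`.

18 November 1422 CE

Counting from JDN 2299161 = 15 Oct 1582 gives an offset of -58405 days.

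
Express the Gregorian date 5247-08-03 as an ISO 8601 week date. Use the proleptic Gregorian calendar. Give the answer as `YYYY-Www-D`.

5247-W31-6

The weekday is Saturday (ISO weekday 6).
That Saturday belongs to ISO week 31 of ISO year 5247.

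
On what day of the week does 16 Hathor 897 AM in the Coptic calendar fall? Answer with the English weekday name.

Wednesday

In the proleptic Gregorian calendar this is 19 November 1180 (JDN 2152369).
2152369 ≡ 2 (mod 7); counting from Monday = 0 gives Wednesday.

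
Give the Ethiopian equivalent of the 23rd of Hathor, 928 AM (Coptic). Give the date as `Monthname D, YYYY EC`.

The source date corresponds to 27 November 1211 in the proleptic Gregorian calendar (JDN 2163699).
That day falls on 23 Hidar 1204 EC in the Ethiopian calendar.

Hidar 23, 1204 EC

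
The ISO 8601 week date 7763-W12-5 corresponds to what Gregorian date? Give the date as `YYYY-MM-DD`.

ISO week 1 of 7763 is the week containing the first Thursday of 7763.
Week 12, day 5 (Friday) lands on 7763-03-25.

7763-03-25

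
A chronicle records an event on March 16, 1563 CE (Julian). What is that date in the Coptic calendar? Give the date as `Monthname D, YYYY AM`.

Both dates share Julian Day Number 2292018; in the Coptic calendar that is 20 Paremhat 1279 AM.

Paremhat 20, 1279 AM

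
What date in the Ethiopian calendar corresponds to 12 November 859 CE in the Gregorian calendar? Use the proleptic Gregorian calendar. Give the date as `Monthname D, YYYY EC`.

Hidar 11, 852 EC

Julian Day Number of the source date = 2035119.
Converting JDN 2035119 to the Ethiopian calendar gives 11 Hidar 852 EC.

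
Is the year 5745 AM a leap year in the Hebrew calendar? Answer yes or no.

Hebrew year 5745 is year 7 of its 19-year Metonic cycle; leap years are at positions 3, 6, 8, 11, 14, 17, 19, so it is a common year (12 months).

no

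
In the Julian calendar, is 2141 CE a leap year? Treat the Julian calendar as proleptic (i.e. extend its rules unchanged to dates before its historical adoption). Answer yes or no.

2141 mod 4 = 1, so it is a common year in the Julian calendar.

no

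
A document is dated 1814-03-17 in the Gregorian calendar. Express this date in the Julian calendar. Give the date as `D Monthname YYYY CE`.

5 March 1814 CE

The Julian–Gregorian offset here is 12 days (Julian trailing).
17 March 1814 Gregorian − 12 days → 5 March 1814 Julian.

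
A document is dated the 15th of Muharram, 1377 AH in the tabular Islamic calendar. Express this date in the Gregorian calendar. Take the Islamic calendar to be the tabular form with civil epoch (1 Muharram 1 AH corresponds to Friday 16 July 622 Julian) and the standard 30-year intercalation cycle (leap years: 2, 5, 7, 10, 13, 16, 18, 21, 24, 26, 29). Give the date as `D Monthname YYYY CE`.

12 August 1957 CE

Julian Day Number of the source date = 2436063.
Converting JDN 2436063 to the Gregorian calendar gives 12 August 1957 CE.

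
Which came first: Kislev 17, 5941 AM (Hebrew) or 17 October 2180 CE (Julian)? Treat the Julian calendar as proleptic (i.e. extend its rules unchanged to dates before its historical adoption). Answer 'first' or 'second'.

Converting both to JDN: 2517628 vs 2517593; the smaller is the second.

second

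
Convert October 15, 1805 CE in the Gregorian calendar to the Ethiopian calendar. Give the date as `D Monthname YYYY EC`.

Both dates share Julian Day Number 2380610; in the Ethiopian calendar that is 6 Tikimt 1798 EC.

6 Tikimt 1798 EC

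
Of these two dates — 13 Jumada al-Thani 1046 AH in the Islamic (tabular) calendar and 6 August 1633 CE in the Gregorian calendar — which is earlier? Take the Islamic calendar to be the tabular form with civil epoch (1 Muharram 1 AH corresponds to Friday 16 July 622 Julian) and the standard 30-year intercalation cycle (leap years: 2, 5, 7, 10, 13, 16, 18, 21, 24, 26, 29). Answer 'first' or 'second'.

Converting both to JDN: 2318913 vs 2317719; the smaller is the second.

second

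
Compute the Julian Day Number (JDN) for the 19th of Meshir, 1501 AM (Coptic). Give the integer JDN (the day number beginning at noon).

In the Gregorian calendar the same day is 24 February 1785.
JDN 2400001 is 17 November 1858 CE (Gregorian), MJD 0; the target day is −26928 days from there, so JDN = 2373073.

2373073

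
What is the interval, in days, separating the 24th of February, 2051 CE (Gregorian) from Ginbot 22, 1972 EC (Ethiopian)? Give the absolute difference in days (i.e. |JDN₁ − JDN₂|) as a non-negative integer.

JDN of the first date = 2470227.
JDN of the second date = 2444390.
|2444390 − 2470227| = 25837.

25837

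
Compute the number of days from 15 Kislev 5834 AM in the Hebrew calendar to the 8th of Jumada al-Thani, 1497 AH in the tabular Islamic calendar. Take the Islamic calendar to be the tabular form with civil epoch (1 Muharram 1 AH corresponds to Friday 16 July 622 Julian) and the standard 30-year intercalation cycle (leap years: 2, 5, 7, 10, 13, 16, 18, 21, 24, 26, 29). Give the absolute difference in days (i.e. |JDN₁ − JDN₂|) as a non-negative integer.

171

JDN of the first date = 2478557.
JDN of the second date = 2478728.
|2478728 − 2478557| = 171.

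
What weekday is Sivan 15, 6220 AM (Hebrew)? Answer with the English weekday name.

Equivalently 4 June 2460 Gregorian, JDN 2619712.
2619712 ≡ 4 (mod 7); counting from Monday = 0 gives Friday.

Friday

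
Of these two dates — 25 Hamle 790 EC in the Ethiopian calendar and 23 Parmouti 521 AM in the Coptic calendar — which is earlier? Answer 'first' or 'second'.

first

First date → JDN 2012727; second date → JDN 2015192.
JDN 2012727 < JDN 2015192, so the first date is earlier.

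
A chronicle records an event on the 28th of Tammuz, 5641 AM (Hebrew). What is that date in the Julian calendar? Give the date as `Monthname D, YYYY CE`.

July 13, 1881 CE

Both dates share Julian Day Number 2408287; in the Julian calendar that is 13 July 1881 CE.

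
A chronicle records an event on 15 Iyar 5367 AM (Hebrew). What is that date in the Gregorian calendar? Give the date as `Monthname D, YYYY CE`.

May 12, 1607 CE

Both dates share Julian Day Number 2308136; in the Gregorian calendar that is 12 May 1607 CE.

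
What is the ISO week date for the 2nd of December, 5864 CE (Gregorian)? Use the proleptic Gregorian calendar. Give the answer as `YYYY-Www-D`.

5864-W48-5

The weekday is Friday (ISO weekday 5).
That Friday belongs to ISO week 48 of ISO year 5864.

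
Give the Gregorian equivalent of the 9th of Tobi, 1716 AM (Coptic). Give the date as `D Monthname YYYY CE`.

18 January 2000 CE

Julian Day Number of the source date = 2451562.
Converting JDN 2451562 to the Gregorian calendar gives 18 January 2000 CE.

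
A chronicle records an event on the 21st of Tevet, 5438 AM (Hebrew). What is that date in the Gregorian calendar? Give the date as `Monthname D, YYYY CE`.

January 15, 1678 CE

Both dates share Julian Day Number 2333952; in the Gregorian calendar that is 15 January 1678 CE.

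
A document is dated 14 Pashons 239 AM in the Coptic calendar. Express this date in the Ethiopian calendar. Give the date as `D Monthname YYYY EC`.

Julian Day Number of the source date = 1912212.
Converting JDN 1912212 to the Ethiopian calendar gives 14 Ginbot 515 EC.

14 Ginbot 515 EC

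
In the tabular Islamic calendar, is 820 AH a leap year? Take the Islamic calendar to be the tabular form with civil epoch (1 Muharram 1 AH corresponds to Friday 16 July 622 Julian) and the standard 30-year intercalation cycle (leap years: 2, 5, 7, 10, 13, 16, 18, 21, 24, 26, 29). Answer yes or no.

Year 820 AH is year 10 of its 30-year cycle; leap positions are 2, 5, 7, 10, 13, 16, 18, 21, 24, 26, 29, so it is a leap year (355 days).

yes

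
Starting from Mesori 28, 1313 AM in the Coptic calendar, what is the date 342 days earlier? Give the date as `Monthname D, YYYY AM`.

Thout 16, 1313 AM

The starting date is JDN 2304595; 2304595 − 342 = 2304253.
JDN 2304253 corresponds to Thout 16, 1313 AM.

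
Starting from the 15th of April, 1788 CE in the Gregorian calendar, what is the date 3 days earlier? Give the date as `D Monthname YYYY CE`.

12 April 1788 CE

JDN of the 15th of April, 1788 CE = 2374219.
2374219 − 3 = 2374216.
JDN 2374216 in the Gregorian calendar is 12 April 1788 CE.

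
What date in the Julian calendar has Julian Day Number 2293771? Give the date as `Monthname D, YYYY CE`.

January 2, 1568 CE

The proleptic Gregorian equivalent of JDN 2293771 is 12 January 1568.
In the Julian calendar that day is January 2, 1568 CE.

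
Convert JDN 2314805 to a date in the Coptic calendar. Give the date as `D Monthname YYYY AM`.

11 Mesori 1341 AM

JDN 2314805 is 14 August 1625 in the Gregorian calendar.
In the Coptic calendar that day is 11 Mesori 1341 AM.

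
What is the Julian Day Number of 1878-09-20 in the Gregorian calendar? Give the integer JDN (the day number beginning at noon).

2407248

JDN 2400001 is 17 November 1858 CE (Gregorian), MJD 0; the target day is +7247 days from there, so JDN = 2407248.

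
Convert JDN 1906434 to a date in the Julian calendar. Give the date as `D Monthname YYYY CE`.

14 July 507 CE

JDN 1906434 is 16 July 507 in the proleptic Gregorian calendar.
In the Julian calendar that day is 14 July 507 CE.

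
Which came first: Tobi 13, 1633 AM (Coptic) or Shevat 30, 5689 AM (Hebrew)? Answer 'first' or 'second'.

first

First date → JDN 2421250; second date → JDN 2425653.
JDN 2421250 < JDN 2425653, so the first date is earlier.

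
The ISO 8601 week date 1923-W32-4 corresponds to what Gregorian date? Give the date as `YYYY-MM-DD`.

ISO week 1 of 1923 is the week containing the first Thursday of 1923.
Week 32, day 4 (Thursday) lands on 1923-08-09.

1923-08-09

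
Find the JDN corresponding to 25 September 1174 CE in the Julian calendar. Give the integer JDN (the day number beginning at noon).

2150129

In the proleptic Gregorian calendar the same day is 2 October 1174.
JDN 2400001 is 17 November 1858 CE (Gregorian), MJD 0; the target day is −249872 days from there, so JDN = 2150129.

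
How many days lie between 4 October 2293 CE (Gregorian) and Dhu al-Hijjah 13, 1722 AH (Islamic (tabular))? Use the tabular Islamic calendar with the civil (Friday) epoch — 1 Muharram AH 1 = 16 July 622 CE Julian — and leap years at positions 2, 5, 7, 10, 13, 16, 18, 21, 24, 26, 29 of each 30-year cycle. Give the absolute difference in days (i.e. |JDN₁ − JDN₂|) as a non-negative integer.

First date → JDN 2558838; second date → JDN 2558642.
The interval is |2558838 − 2558642| = 196 days.

196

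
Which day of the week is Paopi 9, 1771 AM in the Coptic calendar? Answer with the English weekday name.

Monday

This is JDN 2471560 (19 October 2054 Gregorian).
JDN 2471560 mod 7 = 0, and JDN 0 was a Monday, so this is a Monday.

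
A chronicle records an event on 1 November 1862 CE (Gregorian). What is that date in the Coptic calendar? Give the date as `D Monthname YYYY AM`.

Julian Day Number of the source date = 2401446.
Converting JDN 2401446 to the Coptic calendar gives 23 Paopi 1579 AM.

23 Paopi 1579 AM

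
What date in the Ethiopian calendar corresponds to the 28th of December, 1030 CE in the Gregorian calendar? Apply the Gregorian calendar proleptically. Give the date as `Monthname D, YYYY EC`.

Both dates share Julian Day Number 2097621; in the Ethiopian calendar that is 26 Tahsas 1023 EC.

Tahsas 26, 1023 EC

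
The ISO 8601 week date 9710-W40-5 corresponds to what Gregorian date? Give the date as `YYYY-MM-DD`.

ISO week 1 of 9710 is the week containing the first Thursday of 9710.
Week 40, day 5 (Friday) lands on 9710-10-03.

9710-10-03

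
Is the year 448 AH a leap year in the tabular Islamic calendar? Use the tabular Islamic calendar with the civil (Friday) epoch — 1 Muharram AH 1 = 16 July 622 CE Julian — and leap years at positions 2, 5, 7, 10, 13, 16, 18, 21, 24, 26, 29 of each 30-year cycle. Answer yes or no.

no

Year 448 AH is year 28 of its 30-year cycle; leap positions are 2, 5, 7, 10, 13, 16, 18, 21, 24, 26, 29, so it is a common year (354 days).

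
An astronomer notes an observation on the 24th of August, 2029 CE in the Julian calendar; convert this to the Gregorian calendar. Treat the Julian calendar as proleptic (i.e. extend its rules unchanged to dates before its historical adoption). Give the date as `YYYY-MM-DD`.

The Julian–Gregorian offset here is 13 days (Julian trailing).
24 August 2029 Julian + 13 days → 6 September 2029 Gregorian.

2029-09-06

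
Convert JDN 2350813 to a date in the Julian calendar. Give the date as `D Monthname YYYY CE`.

The Gregorian equivalent of JDN 2350813 is 16 March 1724.
In the Julian calendar that day is 5 March 1724 CE.

5 March 1724 CE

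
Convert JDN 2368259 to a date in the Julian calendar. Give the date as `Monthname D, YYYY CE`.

JDN 2368259 is 21 December 1771 in the Gregorian calendar.
In the Julian calendar that day is December 10, 1771 CE.

December 10, 1771 CE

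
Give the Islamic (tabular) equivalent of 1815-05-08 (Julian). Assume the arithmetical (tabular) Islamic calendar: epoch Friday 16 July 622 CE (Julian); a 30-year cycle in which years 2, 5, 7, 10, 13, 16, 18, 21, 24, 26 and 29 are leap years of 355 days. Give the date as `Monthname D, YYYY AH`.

Both dates share Julian Day Number 2384114; in the tabular Islamic calendar that is 10 Jumada al-Thani 1230 AH.

Jumada al-Thani 10, 1230 AH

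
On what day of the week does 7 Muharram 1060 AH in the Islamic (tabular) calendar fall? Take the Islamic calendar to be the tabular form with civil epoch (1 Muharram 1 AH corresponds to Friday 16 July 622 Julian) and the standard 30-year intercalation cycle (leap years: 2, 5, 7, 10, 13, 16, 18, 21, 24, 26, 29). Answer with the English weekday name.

Monday

Equivalently 10 January 1650 Gregorian, JDN 2323720.
2323720 ≡ 0 (mod 7); counting from Monday = 0 gives Monday.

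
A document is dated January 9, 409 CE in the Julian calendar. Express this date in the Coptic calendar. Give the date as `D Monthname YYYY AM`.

14 Tobi 125 AM

Both dates share Julian Day Number 1870454; in the Coptic calendar that is 14 Tobi 125 AM.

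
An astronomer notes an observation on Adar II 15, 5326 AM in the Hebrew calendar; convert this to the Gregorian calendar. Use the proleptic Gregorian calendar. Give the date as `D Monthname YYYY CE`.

16 March 1566 CE

Both dates share Julian Day Number 2293104; in the Gregorian calendar that is 16 March 1566 CE.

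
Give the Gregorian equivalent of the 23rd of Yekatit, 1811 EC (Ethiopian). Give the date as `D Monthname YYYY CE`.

Both dates share Julian Day Number 2385495; in the Gregorian calendar that is 1 March 1819 CE.

1 March 1819 CE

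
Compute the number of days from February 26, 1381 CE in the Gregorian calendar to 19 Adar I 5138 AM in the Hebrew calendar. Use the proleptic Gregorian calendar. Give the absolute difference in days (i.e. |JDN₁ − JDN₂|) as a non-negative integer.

First date → JDN 2225517; second date → JDN 2224420.
The interval is |2225517 − 2224420| = 1097 days.

1097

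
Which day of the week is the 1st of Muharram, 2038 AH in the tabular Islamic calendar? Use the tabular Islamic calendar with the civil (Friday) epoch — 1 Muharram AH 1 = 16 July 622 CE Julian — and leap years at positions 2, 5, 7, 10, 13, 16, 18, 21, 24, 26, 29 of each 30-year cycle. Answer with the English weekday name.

Wednesday

In the Gregorian calendar this is 21 November 2598 (JDN 2670285).
Since JDN mod 7 = 2 (0 = Monday), the day is Wednesday.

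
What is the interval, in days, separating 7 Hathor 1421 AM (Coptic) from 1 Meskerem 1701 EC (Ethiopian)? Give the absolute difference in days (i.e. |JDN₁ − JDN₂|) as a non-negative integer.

JDN of the first date = 2343751.
JDN of the second date = 2345146.
|2345146 − 2343751| = 1395.

1395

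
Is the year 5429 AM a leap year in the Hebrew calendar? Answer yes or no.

yes

Hebrew year 5429 is year 14 of its 19-year Metonic cycle; leap years are at positions 3, 6, 8, 11, 14, 17, 19, so it is a leap year (13 months).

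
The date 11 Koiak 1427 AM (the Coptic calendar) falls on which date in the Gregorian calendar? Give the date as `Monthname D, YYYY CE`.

Both dates share Julian Day Number 2345976; in the Gregorian calendar that is 18 December 1710 CE.

December 18, 1710 CE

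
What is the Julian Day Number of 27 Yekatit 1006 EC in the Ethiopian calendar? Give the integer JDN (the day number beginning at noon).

In the proleptic Gregorian calendar the same day is 27 February 1014.
JDN 2400001 is 17 November 1858 CE (Gregorian), MJD 0; the target day is −308528 days from there, so JDN = 2091473.

2091473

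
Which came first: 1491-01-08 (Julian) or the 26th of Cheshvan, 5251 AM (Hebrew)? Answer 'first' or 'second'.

second

The two dates have Julian Day Numbers 2265653 and 2265594 respectively.
Since 2265594 < 2265653, the second date comes first.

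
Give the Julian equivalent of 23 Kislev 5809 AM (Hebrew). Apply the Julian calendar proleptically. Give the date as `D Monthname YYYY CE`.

The source date corresponds to 28 November 2048 in the Gregorian calendar (JDN 2469409).
That day falls on 15 November 2048 CE in the Julian calendar.

15 November 2048 CE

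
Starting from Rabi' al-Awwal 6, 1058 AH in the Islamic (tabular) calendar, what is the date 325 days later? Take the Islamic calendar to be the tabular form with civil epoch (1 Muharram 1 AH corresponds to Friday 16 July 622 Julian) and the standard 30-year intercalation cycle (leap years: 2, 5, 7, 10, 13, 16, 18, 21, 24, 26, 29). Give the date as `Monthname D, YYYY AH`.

Safar 6, 1059 AH

JDN of Rabi' al-Awwal 6, 1058 AH = 2323070.
2323070 + 325 = 2323395.
JDN 2323395 in the tabular Islamic calendar is Safar 6, 1059 AH.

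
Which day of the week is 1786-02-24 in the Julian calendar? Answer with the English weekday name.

This is JDN 2373449 (7 March 1786 Gregorian).
2373449 ≡ 1 (mod 7); counting from Monday = 0 gives Tuesday.

Tuesday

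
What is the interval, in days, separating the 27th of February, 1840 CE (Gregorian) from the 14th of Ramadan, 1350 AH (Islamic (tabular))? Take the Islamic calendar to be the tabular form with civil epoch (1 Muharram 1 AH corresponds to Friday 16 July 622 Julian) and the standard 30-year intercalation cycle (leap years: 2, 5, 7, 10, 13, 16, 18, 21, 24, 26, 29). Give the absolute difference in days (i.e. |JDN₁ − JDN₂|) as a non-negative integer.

33567

First date → JDN 2393163; second date → JDN 2426730.
The interval is |2393163 − 2426730| = 33567 days.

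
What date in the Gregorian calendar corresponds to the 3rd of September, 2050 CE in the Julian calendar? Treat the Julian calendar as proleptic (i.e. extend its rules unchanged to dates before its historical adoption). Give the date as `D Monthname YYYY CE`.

16 September 2050 CE

For dates in this range the Gregorian date is 13 days ahead of the Julian.
3 September 2050 Julian + 13 days → 16 September 2050 Gregorian.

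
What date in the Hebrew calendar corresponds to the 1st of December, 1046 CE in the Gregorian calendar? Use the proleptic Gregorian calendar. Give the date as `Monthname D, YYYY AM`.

Julian Day Number of the source date = 2103438.
Converting JDN 2103438 to the Hebrew calendar gives 23 Kislev 4807 AM.

Kislev 23, 4807 AM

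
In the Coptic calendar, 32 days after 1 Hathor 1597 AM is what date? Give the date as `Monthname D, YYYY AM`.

Koiak 3, 1597 AM

JDN of 1 Hathor 1597 AM = 2408029.
2408029 + 32 = 2408061.
JDN 2408061 in the Coptic calendar is Koiak 3, 1597 AM.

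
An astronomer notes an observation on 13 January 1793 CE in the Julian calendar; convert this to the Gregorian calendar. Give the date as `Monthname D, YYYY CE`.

January 24, 1793 CE

For dates in this range the Gregorian date is 11 days ahead of the Julian.
13 January 1793 Julian + 11 days → 24 January 1793 Gregorian.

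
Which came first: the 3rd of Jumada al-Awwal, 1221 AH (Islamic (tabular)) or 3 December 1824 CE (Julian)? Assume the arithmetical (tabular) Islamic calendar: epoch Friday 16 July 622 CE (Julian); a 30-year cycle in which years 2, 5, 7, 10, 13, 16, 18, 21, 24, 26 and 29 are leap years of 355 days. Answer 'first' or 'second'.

The two dates have Julian Day Numbers 2380887 and 2387611 respectively.
Since 2380887 < 2387611, the first date comes first.

first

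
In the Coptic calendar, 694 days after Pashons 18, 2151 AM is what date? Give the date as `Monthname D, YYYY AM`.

The starting date is JDN 2610574; 2610574 + 694 = 2611268.
JDN 2611268 corresponds to Parmouti 11, 2153 AM.

Parmouti 11, 2153 AM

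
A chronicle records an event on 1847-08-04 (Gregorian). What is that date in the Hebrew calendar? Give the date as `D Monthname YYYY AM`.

22 Av 5607 AM

Both dates share Julian Day Number 2395878; in the Hebrew calendar that is 22 Av 5607 AM.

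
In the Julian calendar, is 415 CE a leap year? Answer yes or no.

no

415 mod 4 = 3, so it is a common year in the Julian calendar.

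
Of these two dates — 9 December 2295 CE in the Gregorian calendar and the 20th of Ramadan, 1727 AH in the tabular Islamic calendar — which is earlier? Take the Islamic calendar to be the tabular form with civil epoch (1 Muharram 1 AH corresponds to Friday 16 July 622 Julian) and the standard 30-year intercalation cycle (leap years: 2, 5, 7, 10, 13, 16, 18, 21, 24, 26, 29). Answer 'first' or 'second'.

The two dates have Julian Day Numbers 2559634 and 2560332 respectively.
Since 2559634 < 2560332, the first date comes first.

first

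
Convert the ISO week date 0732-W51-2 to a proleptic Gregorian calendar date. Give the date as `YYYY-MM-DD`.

ISO week 1 of 732 is the week containing the first Thursday of 732.
Week 51, day 2 (Tuesday) lands on 0732-12-20.

0732-12-20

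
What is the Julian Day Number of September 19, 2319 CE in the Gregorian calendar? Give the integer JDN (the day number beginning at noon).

2568318

JDN 2400001 is 17 November 1858 CE (Gregorian), MJD 0; the target day is +168317 days from there, so JDN = 2568318.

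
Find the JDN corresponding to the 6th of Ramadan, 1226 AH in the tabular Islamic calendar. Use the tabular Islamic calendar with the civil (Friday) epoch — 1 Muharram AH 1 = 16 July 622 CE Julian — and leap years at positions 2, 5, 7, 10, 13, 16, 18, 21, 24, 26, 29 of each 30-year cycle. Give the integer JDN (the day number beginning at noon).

2382780

Equivalently 24 September 1811 (Gregorian).
JDN 2299161 is 15 October 1582 CE (Gregorian); the target day is +83619 days from there, so JDN = 2382780.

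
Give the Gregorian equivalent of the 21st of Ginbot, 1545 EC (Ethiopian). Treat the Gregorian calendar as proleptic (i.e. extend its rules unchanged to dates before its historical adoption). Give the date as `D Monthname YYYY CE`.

Julian Day Number of the source date = 2288427.
Converting JDN 2288427 to the Gregorian calendar gives 26 May 1553 CE.

26 May 1553 CE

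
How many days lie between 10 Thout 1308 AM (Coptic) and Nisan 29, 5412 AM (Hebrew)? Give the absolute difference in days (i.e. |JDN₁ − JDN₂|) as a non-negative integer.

22117

First date → JDN 2302421; second date → JDN 2324538.
The interval is |2302421 − 2324538| = 22117 days.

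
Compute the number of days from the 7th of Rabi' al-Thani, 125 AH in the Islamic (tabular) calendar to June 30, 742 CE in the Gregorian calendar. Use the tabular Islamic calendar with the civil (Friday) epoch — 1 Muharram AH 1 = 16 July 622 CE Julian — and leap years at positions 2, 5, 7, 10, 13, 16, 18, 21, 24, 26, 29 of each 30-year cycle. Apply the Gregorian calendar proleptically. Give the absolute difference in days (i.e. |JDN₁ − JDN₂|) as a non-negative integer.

First date → JDN 1992476; second date → JDN 1992250.
The interval is |1992476 − 1992250| = 226 days.

226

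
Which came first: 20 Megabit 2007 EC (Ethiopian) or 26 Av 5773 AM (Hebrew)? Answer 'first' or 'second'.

second

The two dates have Julian Day Numbers 2457111 and 2456507 respectively.
Since 2456507 < 2457111, the second date comes first.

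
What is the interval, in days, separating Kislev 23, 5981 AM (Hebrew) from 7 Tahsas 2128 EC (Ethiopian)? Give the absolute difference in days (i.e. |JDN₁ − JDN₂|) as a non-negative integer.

JDN of the first date = 2532251.
JDN of the second date = 2501204.
|2501204 − 2532251| = 31047.

31047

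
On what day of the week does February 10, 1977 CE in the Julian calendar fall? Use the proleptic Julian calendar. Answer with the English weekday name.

This is JDN 2443198 (23 February 1977 Gregorian).
JDN 2443198 mod 7 = 2, and JDN 0 was a Monday, so this is a Wednesday.

Wednesday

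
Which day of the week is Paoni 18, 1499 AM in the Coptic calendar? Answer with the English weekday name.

Equivalently 23 June 1783 Gregorian, JDN 2372461.
JDN 2372461 mod 7 = 0, and JDN 0 was a Monday, so this is a Monday.

Monday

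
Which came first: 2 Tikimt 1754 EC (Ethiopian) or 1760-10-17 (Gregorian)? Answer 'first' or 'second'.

second

First date → JDN 2364535; second date → JDN 2364177.
JDN 2364177 < JDN 2364535, so the second date is earlier.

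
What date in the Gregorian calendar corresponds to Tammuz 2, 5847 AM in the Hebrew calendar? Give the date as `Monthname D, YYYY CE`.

July 2, 2087 CE

Both dates share Julian Day Number 2483504; in the Gregorian calendar that is 2 July 2087 CE.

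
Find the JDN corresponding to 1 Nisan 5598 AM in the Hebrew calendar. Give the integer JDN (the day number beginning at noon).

Equivalently 27 March 1838 (Gregorian).
JDN 2299161 is 15 October 1582 CE (Gregorian); the target day is +93300 days from there, so JDN = 2392461.

2392461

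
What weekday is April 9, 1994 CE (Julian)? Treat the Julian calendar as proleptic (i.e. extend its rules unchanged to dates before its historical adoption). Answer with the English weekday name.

Friday

In the Gregorian calendar this is 22 April 1994 (JDN 2449465).
Since JDN mod 7 = 4 (0 = Monday), the day is Friday.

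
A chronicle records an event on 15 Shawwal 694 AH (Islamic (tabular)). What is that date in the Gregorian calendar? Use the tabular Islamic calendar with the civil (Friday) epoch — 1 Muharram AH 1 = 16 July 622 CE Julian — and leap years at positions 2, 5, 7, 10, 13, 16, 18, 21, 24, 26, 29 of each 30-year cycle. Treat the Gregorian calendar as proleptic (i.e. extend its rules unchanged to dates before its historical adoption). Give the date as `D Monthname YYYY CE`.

4 September 1295 CE

Both dates share Julian Day Number 2194296; in the Gregorian calendar that is 4 September 1295 CE.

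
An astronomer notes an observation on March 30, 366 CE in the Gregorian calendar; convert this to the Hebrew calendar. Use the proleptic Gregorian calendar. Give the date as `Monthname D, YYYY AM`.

Julian Day Number of the source date = 1854827.
Converting JDN 1854827 to the Hebrew calendar gives 2 Nisan 4126 AM.

Nisan 2, 4126 AM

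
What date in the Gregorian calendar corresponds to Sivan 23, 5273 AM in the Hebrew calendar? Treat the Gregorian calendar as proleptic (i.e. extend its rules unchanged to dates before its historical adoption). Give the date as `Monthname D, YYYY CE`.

June 7, 1513 CE

Julian Day Number of the source date = 2273829.
Converting JDN 2273829 to the Gregorian calendar gives 7 June 1513 CE.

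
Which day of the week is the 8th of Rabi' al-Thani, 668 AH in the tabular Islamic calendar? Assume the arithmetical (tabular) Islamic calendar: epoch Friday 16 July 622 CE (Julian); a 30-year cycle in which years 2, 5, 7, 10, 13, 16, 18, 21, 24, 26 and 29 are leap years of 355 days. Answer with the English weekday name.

Thursday

Equivalently 12 December 1269 Gregorian, JDN 2184899.
Since JDN mod 7 = 3 (0 = Monday), the day is Thursday.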